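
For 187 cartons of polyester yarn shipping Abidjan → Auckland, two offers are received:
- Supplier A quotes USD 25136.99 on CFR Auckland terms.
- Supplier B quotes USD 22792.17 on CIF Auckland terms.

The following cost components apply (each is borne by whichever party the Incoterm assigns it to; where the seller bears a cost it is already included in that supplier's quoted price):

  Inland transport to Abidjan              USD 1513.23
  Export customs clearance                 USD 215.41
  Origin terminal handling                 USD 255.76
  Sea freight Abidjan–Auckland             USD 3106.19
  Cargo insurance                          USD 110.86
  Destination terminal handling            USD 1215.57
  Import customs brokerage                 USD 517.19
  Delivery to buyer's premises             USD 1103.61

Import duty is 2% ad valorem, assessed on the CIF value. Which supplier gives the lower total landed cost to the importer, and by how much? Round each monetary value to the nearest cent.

Supplier A (CFR):
CIF value = CFR price + insurance = 25136.99 + 110.86 = 25247.85
Import duty = 25247.85 × 2% = 504.96
Buyer bears (A): 110.86 + 1215.57 + 517.19 + 1103.61 = 2947.23
Landed cost (A) = invoice 25136.99 + 2947.23 + duty 504.96 = 28589.18
Supplier B (CIF):
The CIF price already equals the CIF value: 22792.17
Import duty = 22792.17 × 2% = 455.84
Buyer bears (B): 1215.57 + 517.19 + 1103.61 = 2836.37
Landed cost (B) = invoice 22792.17 + 2836.37 + duty 455.84 = 26084.38
Difference = |28589.18 − 26084.38| = 2504.80

Supplier B is cheaper by USD 2504.80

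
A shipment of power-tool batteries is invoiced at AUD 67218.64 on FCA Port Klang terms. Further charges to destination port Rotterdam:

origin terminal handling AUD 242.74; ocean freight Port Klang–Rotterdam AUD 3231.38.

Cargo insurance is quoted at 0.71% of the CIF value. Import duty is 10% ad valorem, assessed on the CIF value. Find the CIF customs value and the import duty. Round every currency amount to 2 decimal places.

CIF value: AUD 71198.27; import duty: AUD 7119.83

Let C be the CIF value. C = FCA price + pre-shipment costs + freight + 0.71% × C
C − 0.71% × C = 67218.64 + 242.74 + 3231.38
0.9929 × C = 70692.76
C = 70692.76 / 0.9929 = 71198.27
Insurance premium = 0.71% × 71198.27 = 505.51
Import duty = 71198.27 × 10% = 7119.83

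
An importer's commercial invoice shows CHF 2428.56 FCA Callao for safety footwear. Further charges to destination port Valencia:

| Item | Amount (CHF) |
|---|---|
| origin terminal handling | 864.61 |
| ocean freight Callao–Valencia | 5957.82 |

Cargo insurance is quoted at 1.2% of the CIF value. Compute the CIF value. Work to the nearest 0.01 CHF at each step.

Let C be the CIF value. C = FCA price + pre-shipment costs + freight + 1.2% × C
C − 1.2% × C = 2428.56 + 864.61 + 5957.82
0.988 × C = 9250.99
C = 9250.99 / 0.988 = 9363.35
Insurance premium = 1.2% × 9363.35 = 112.36

CIF value: CHF 9363.35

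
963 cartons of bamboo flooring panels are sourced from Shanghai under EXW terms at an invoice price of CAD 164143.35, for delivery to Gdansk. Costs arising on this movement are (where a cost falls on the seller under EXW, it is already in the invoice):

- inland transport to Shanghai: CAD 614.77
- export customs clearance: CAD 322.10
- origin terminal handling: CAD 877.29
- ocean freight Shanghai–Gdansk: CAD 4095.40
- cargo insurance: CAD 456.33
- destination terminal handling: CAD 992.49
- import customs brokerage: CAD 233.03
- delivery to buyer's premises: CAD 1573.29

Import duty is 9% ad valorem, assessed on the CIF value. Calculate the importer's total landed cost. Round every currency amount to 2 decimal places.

EXW: the seller makes goods available at their premises; the buyer bears all onward costs.
CIF value = EXW price + inland to port + export clearance + origin terminal + freight + insurance = 164143.35 + 614.77 + 322.10 + 877.29 + 4095.40 + 456.33 = 170509.24
Import duty = 170509.24 × 9% = 15345.83
Buyer bears: inland to port 614.77 + export clearance 322.10 + origin terminal 877.29 + freight 4095.40 + insurance 456.33 + destination terminal 992.49 + brokerage 233.03 + delivery 1573.29 + duty 15345.83 = 24510.53
Landed cost = invoice 164143.35 + 24510.53 = 188653.88

Total landed cost: CAD 188653.88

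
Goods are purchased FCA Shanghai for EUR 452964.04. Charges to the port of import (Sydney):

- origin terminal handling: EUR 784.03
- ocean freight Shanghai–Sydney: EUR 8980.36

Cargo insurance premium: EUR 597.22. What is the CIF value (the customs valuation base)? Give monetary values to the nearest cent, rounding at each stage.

CIF = FCA price + pre-shipment costs + freight + insurance
CIF = 452964.04 + 784.03 + 8980.36 + 597.22 = 463325.65

CIF value: EUR 463325.65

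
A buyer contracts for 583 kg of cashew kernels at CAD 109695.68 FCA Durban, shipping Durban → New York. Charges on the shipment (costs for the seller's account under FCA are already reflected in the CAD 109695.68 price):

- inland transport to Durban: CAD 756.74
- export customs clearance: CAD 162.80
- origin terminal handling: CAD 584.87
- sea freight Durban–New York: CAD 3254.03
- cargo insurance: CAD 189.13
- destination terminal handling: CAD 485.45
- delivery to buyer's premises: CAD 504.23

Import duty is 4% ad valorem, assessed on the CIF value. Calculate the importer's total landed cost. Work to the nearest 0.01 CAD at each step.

Total landed cost: CAD 119262.34

FCA: the seller delivers export-cleared goods to the carrier; the buyer bears costs from that point.
Already in the invoice (seller's account under FCA): inland to port, export clearance — exclude.
CIF value = FCA price + origin terminal + freight + insurance = 109695.68 + 584.87 + 3254.03 + 189.13 = 113723.71
Import duty = 113723.71 × 4% = 4548.95
Buyer bears: origin terminal 584.87 + freight 3254.03 + insurance 189.13 + destination terminal 485.45 + delivery 504.23 + duty 4548.95 = 9566.66
Landed cost = invoice 109695.68 + 9566.66 = 119262.34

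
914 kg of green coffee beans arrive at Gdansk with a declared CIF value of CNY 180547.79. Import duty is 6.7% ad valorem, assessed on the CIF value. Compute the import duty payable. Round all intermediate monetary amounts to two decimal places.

Import duty: CNY 12096.70

Import duty = 180547.79 × 6.7% = 12096.70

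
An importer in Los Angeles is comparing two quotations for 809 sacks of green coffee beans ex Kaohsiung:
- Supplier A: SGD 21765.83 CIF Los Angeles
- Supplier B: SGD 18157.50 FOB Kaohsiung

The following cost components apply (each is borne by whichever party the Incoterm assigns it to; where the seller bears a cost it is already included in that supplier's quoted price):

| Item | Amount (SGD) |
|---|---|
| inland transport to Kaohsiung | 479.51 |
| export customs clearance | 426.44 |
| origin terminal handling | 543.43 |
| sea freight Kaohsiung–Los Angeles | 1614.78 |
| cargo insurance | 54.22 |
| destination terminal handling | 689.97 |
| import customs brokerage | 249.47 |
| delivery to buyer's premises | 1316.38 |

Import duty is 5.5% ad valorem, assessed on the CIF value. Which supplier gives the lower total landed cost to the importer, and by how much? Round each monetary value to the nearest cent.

Supplier B is cheaper by SGD 2045.99

Supplier A (CIF):
The CIF price already equals the CIF value: 21765.83
Import duty = 21765.83 × 5.5% = 1197.12
Buyer bears (A): 689.97 + 249.47 + 1316.38 = 2255.82
Landed cost (A) = invoice 21765.83 + 2255.82 + duty 1197.12 = 25218.77
Supplier B (FOB):
CIF value = FOB price + freight + insurance = 18157.50 + 1614.78 + 54.22 = 19826.50
Import duty = 19826.50 × 5.5% = 1090.46
Buyer bears (B): 1614.78 + 54.22 + 689.97 + 249.47 + 1316.38 = 3924.82
Landed cost (B) = invoice 18157.50 + 3924.82 + duty 1090.46 = 23172.78
Difference = |25218.77 − 23172.78| = 2045.99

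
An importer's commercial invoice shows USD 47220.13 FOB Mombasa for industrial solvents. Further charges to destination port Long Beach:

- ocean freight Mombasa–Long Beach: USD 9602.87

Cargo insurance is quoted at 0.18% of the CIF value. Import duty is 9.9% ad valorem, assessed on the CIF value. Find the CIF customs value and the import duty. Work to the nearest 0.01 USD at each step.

CIF value: USD 56925.47; import duty: USD 5635.62

Let C be the CIF value. C = FOB price + freight + 0.18% × C
C − 0.18% × C = 47220.13 + 9602.87
0.9982 × C = 56823.00
C = 56823.00 / 0.9982 = 56925.47
Insurance premium = 0.18% × 56925.47 = 102.47
Import duty = 56925.47 × 9.9% = 5635.62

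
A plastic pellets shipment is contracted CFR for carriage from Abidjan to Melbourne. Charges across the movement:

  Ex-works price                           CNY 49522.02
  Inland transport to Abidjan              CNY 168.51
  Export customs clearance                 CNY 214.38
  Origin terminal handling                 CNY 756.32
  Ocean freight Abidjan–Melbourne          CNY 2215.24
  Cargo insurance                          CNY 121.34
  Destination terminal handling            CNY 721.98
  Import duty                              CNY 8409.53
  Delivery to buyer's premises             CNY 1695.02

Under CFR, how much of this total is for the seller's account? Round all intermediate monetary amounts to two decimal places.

CFR: the seller pays costs through ocean freight to the destination port, but not insurance.
Seller's account: goods 49522.02 + inland to port 168.51 + export clearance 214.38 + origin terminal 756.32 + freight 2215.24 = 52876.47
Buyer's account: insurance 121.34 + destination terminal 721.98 + duty 8409.53 + delivery 1695.02 = 10947.87

Seller's account: CNY 52876.47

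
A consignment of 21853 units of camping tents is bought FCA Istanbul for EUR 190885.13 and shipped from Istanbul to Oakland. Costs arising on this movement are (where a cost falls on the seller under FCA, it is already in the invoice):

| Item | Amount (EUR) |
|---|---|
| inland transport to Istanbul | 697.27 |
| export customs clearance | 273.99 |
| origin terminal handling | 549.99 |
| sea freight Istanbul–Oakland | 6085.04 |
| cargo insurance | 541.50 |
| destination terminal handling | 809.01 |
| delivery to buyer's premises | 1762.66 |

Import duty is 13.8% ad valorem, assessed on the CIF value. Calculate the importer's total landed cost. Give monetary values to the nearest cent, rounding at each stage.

FCA: the seller delivers export-cleared goods to the carrier; the buyer bears costs from that point.
Already in the invoice (seller's account under FCA): inland to port, export clearance — exclude.
CIF value = FCA price + origin terminal + freight + insurance = 190885.13 + 549.99 + 6085.04 + 541.50 = 198061.66
Import duty = 198061.66 × 13.8% = 27332.51
Buyer bears: origin terminal 549.99 + freight 6085.04 + insurance 541.50 + destination terminal 809.01 + delivery 1762.66 + duty 27332.51 = 37080.71
Landed cost = invoice 190885.13 + 37080.71 = 227965.84

Total landed cost: EUR 227965.84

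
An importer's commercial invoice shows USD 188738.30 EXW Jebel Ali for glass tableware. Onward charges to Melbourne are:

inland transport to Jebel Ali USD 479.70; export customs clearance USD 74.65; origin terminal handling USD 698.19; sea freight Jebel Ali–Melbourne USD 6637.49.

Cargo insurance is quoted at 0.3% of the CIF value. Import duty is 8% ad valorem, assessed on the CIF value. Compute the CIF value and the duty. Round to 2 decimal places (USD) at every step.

CIF value: USD 197219.99; import duty: USD 15777.60

Let C be the CIF value. C = EXW price + pre-shipment costs + freight + 0.3% × C
C − 0.3% × C = 188738.30 + 479.70 + 74.65 + 698.19 + 6637.49
0.997 × C = 196628.33
C = 196628.33 / 0.997 = 197219.99
Insurance premium = 0.3% × 197219.99 = 591.66
Import duty = 197219.99 × 8% = 15777.60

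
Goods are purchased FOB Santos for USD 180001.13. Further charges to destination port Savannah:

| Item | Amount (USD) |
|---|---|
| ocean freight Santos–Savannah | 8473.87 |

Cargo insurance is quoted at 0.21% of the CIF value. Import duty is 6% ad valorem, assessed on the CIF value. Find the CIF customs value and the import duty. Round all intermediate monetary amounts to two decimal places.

CIF value: USD 188871.63; import duty: USD 11332.30

Let C be the CIF value. C = FOB price + freight + 0.21% × C
C − 0.21% × C = 180001.13 + 8473.87
0.9979 × C = 188475.00
C = 188475.00 / 0.9979 = 188871.63
Insurance premium = 0.21% × 188871.63 = 396.63
Import duty = 188871.63 × 6% = 11332.30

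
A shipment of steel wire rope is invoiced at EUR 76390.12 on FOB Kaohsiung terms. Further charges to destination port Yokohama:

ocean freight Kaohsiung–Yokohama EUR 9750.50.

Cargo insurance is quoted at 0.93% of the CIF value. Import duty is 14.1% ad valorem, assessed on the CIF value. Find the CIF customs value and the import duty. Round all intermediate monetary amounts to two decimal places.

CIF value: EUR 86949.25; import duty: EUR 12259.84

Let C be the CIF value. C = FOB price + freight + 0.93% × C
C − 0.93% × C = 76390.12 + 9750.50
0.9907 × C = 86140.62
C = 86140.62 / 0.9907 = 86949.25
Insurance premium = 0.93% × 86949.25 = 808.63
Import duty = 86949.25 × 14.1% = 12259.84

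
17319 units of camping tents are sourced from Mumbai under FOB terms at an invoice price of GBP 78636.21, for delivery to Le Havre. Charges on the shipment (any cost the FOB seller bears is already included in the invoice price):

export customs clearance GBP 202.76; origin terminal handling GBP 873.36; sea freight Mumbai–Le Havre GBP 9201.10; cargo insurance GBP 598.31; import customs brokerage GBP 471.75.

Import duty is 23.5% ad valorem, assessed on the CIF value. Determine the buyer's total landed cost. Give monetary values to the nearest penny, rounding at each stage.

Total landed cost: GBP 109689.74

FOB: the seller bears costs until goods are on board at the origin port; the buyer bears freight, insurance and all costs thereafter.
Already in the invoice (seller's account under FOB): export clearance, origin terminal — exclude.
CIF value = FOB price + freight + insurance = 78636.21 + 9201.10 + 598.31 = 88435.62
Import duty = 88435.62 × 23.5% = 20782.37
Buyer bears: freight 9201.10 + insurance 598.31 + brokerage 471.75 + duty 20782.37 = 31053.53
Landed cost = invoice 78636.21 + 31053.53 = 109689.74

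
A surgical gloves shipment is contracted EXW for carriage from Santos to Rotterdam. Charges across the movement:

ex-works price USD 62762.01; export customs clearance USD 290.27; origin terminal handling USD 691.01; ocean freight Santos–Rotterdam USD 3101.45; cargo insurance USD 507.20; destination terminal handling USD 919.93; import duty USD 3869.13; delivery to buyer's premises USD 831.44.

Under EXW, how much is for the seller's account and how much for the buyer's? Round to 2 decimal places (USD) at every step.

EXW: the seller makes goods available at their premises; the buyer bears all onward costs.
Seller's account: goods 62762.01 = 62762.01
Buyer's account: export clearance 290.27 + origin terminal 691.01 + freight 3101.45 + insurance 507.20 + destination terminal 919.93 + duty 3869.13 + delivery 831.44 = 10210.43

Seller: USD 62762.01; buyer: USD 10210.43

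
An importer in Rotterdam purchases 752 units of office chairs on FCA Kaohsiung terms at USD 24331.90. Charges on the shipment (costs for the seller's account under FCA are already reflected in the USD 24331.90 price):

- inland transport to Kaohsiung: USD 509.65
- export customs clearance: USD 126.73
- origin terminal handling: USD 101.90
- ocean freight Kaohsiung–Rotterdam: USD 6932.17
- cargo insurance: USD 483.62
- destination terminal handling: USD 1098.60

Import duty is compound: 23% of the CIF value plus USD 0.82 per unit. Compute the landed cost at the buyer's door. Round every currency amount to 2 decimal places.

FCA: the seller delivers export-cleared goods to the carrier; the buyer bears costs from that point.
Already in the invoice (seller's account under FCA): inland to port, export clearance — exclude.
CIF value = FCA price + origin terminal + freight + insurance = 24331.90 + 101.90 + 6932.17 + 483.62 = 31849.59
Ad valorem component: 31849.59 × 23% = 7325.41
Specific component: 752 × 0.82 = 616.64
Import duty = 7325.41 + 616.64 = 7942.05
Buyer bears: origin terminal 101.90 + freight 6932.17 + insurance 483.62 + destination terminal 1098.60 + duty 7942.05 = 16558.34
Landed cost = invoice 24331.90 + 16558.34 = 40890.24

Total landed cost: USD 40890.24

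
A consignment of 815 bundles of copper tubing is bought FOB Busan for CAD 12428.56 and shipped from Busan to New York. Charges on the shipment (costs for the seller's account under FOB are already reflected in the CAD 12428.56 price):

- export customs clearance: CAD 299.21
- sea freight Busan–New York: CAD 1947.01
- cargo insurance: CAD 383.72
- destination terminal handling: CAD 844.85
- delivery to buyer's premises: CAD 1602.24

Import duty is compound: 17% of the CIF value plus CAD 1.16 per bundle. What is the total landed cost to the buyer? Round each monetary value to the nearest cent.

FOB: the seller bears costs until goods are on board at the origin port; the buyer bears freight, insurance and all costs thereafter.
Already in the invoice (seller's account under FOB): export clearance — exclude.
CIF value = FOB price + freight + insurance = 12428.56 + 1947.01 + 383.72 = 14759.29
Ad valorem component: 14759.29 × 17% = 2509.08
Specific component: 815 × 1.16 = 945.40
Import duty = 2509.08 + 945.40 = 3454.48
Buyer bears: freight 1947.01 + insurance 383.72 + destination terminal 844.85 + delivery 1602.24 + duty 3454.48 = 8232.30
Landed cost = invoice 12428.56 + 8232.30 = 20660.86

Total landed cost: CAD 20660.86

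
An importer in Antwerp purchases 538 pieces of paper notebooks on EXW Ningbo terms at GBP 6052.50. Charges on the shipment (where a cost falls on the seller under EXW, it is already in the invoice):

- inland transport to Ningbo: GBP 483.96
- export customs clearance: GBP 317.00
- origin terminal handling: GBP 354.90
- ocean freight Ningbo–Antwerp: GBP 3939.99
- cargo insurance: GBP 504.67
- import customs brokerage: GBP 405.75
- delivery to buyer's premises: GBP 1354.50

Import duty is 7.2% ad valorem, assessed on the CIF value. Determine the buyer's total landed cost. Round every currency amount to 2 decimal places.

EXW: the seller makes goods available at their premises; the buyer bears all onward costs.
CIF value = EXW price + inland to port + export clearance + origin terminal + freight + insurance = 6052.50 + 483.96 + 317.00 + 354.90 + 3939.99 + 504.67 = 11653.02
Import duty = 11653.02 × 7.2% = 839.02
Buyer bears: inland to port 483.96 + export clearance 317.00 + origin terminal 354.90 + freight 3939.99 + insurance 504.67 + brokerage 405.75 + delivery 1354.50 + duty 839.02 = 8199.79
Landed cost = invoice 6052.50 + 8199.79 = 14252.29

Total landed cost: GBP 14252.29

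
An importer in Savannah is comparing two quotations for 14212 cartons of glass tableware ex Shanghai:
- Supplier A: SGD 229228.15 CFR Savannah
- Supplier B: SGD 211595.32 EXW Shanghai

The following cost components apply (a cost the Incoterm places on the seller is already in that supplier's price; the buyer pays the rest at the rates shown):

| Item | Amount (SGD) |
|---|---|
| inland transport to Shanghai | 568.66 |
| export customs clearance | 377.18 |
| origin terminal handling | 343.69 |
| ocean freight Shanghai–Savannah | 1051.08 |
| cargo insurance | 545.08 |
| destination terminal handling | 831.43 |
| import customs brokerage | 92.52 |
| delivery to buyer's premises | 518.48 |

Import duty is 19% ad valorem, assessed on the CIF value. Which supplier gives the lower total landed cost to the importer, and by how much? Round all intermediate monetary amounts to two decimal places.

Supplier A (CFR):
CIF value = CFR price + insurance = 229228.15 + 545.08 = 229773.23
Import duty = 229773.23 × 19% = 43656.91
Buyer bears (A): 545.08 + 831.43 + 92.52 + 518.48 = 1987.51
Landed cost (A) = invoice 229228.15 + 1987.51 + duty 43656.91 = 274872.57
Supplier B (EXW):
CIF value = EXW price + inland to port + export clearance + origin terminal + freight + insurance = 211595.32 + 568.66 + 377.18 + 343.69 + 1051.08 + 545.08 = 214481.01
Import duty = 214481.01 × 19% = 40751.39
Buyer bears (B): 568.66 + 377.18 + 343.69 + 1051.08 + 545.08 + 831.43 + 92.52 + 518.48 = 4328.12
Landed cost (B) = invoice 211595.32 + 4328.12 + duty 40751.39 = 256674.83
Difference = |274872.57 − 256674.83| = 18197.74

Supplier B is cheaper by SGD 18197.74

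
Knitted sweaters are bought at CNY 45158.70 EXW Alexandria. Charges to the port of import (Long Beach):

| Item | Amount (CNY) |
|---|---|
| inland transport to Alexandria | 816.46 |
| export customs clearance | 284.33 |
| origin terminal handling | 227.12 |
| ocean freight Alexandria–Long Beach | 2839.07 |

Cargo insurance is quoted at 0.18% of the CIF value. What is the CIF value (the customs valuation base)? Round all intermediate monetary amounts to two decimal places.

CIF value: CNY 49414.63

Let C be the CIF value. C = EXW price + pre-shipment costs + freight + 0.18% × C
C − 0.18% × C = 45158.70 + 816.46 + 284.33 + 227.12 + 2839.07
0.9982 × C = 49325.68
C = 49325.68 / 0.9982 = 49414.63
Insurance premium = 0.18% × 49414.63 = 88.95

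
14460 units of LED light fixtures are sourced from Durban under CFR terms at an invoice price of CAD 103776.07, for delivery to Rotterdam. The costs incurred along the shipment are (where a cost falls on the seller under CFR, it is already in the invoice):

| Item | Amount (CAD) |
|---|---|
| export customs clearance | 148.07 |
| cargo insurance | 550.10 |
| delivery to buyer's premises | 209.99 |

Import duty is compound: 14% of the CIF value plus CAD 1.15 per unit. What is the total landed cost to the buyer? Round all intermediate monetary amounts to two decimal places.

Total landed cost: CAD 135770.82

CFR: the seller pays costs through ocean freight to the destination port, but not insurance.
Already in the invoice (seller's account under CFR): export clearance — exclude.
CIF value = CFR price + insurance = 103776.07 + 550.10 = 104326.17
Ad valorem component: 104326.17 × 14% = 14605.66
Specific component: 14460 × 1.15 = 16629.00
Import duty = 14605.66 + 16629.00 = 31234.66
Buyer bears: insurance 550.10 + delivery 209.99 + duty 31234.66 = 31994.75
Landed cost = invoice 103776.07 + 31994.75 = 135770.82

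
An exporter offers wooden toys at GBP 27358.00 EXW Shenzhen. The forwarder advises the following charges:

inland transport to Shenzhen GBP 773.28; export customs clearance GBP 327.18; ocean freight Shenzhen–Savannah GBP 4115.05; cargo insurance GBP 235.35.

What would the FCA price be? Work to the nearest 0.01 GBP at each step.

FCA price: GBP 28458.46

Not relevant to the conversion: freight, insurance — on the buyer under both terms; not part of either seller's price.
From EXW to FCA, the seller additionally bears: inland to port, export clearance.
FCA price = 27358.00 + 773.28 + 327.18 = 28458.46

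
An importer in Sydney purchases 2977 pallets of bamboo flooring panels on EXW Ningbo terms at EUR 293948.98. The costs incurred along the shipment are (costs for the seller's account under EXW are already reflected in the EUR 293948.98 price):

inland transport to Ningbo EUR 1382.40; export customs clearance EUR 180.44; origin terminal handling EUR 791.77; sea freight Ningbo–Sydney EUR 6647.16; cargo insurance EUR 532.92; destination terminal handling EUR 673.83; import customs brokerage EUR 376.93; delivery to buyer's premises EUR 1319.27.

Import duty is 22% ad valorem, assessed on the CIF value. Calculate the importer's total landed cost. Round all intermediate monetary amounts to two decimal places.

Total landed cost: EUR 372620.11

EXW: the seller makes goods available at their premises; the buyer bears all onward costs.
CIF value = EXW price + inland to port + export clearance + origin terminal + freight + insurance = 293948.98 + 1382.40 + 180.44 + 791.77 + 6647.16 + 532.92 = 303483.67
Import duty = 303483.67 × 22% = 66766.41
Buyer bears: inland to port 1382.40 + export clearance 180.44 + origin terminal 791.77 + freight 6647.16 + insurance 532.92 + destination terminal 673.83 + brokerage 376.93 + delivery 1319.27 + duty 66766.41 = 78671.13
Landed cost = invoice 293948.98 + 78671.13 = 372620.11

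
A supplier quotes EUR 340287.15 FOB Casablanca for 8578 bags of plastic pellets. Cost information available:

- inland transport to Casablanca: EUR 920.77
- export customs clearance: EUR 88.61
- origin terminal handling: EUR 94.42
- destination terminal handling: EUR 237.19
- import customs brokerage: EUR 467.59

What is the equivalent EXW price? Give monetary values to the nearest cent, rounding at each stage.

Not relevant to the conversion: brokerage, destination terminal — on the buyer under both terms; not part of either seller's price.
From FOB to EXW, the seller no longer bears: inland to port, export clearance, origin terminal.
EXW price = 340287.15 − 920.77 − 88.61 − 94.42 = 339183.35

EXW price: EUR 339183.35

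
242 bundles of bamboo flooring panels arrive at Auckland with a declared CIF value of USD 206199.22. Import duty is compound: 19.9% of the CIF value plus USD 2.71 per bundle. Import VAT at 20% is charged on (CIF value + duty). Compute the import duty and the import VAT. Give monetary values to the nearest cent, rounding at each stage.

Import duty: USD 41689.46; import VAT: USD 49577.74

Ad valorem component: 206199.22 × 19.9% = 41033.64
Specific component: 242 × 2.71 = 655.82
Import duty = 41033.64 + 655.82 = 41689.46
VAT base = CIF + duty = 206199.22 + 41689.46 = 247888.68
Import VAT = 247888.68 × 20% = 49577.74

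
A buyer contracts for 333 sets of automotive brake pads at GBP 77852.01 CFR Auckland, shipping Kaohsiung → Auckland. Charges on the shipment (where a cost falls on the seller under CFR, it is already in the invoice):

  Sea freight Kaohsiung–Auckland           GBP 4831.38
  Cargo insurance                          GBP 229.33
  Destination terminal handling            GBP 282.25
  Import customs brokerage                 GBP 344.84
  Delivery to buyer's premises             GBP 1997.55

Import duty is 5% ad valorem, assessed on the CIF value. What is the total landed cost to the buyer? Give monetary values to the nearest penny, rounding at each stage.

Total landed cost: GBP 84610.05

CFR: the seller pays costs through ocean freight to the destination port, but not insurance.
Already in the invoice (seller's account under CFR): freight — exclude.
CIF value = CFR price + insurance = 77852.01 + 229.33 = 78081.34
Import duty = 78081.34 × 5% = 3904.07
Buyer bears: insurance 229.33 + destination terminal 282.25 + brokerage 344.84 + delivery 1997.55 + duty 3904.07 = 6758.04
Landed cost = invoice 77852.01 + 6758.04 = 84610.05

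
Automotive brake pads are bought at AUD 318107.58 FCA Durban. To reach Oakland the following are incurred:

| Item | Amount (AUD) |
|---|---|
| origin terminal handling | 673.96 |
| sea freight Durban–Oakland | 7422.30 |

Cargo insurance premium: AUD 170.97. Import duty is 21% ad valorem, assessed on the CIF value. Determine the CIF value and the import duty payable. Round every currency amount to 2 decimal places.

CIF = FCA price + pre-shipment costs + freight + insurance
CIF = 318107.58 + 673.96 + 7422.30 + 170.97 = 326374.81
Import duty = 326374.81 × 21% = 68538.71

CIF value: AUD 326374.81; import duty: AUD 68538.71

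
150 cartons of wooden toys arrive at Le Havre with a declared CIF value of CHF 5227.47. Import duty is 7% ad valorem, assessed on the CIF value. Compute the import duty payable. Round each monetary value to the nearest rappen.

Import duty = 5227.47 × 7% = 365.92

Import duty: CHF 365.92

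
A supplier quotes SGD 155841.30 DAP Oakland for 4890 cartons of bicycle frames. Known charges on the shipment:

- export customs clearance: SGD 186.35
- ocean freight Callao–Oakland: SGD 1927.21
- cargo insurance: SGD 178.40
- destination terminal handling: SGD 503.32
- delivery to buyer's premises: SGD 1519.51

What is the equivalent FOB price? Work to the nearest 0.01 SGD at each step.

Not relevant to the conversion: export clearance — on the seller under both DAP and FOB; already in the DAP price and stays in the FOB price.
From DAP to FOB, the seller no longer bears: freight, insurance, destination terminal, delivery.
FOB price = 155841.30 − 1927.21 − 178.40 − 503.32 − 1519.51 = 151712.86

FOB price: SGD 151712.86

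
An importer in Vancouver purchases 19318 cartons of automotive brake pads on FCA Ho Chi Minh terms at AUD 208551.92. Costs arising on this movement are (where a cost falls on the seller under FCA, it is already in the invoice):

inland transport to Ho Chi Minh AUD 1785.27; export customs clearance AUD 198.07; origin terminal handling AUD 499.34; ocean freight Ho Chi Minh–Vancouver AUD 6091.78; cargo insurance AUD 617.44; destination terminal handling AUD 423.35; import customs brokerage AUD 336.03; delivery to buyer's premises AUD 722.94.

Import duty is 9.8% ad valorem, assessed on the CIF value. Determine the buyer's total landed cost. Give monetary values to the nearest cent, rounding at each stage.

Total landed cost: AUD 238387.33

FCA: the seller delivers export-cleared goods to the carrier; the buyer bears costs from that point.
Already in the invoice (seller's account under FCA): inland to port, export clearance — exclude.
CIF value = FCA price + origin terminal + freight + insurance = 208551.92 + 499.34 + 6091.78 + 617.44 = 215760.48
Import duty = 215760.48 × 9.8% = 21144.53
Buyer bears: origin terminal 499.34 + freight 6091.78 + insurance 617.44 + destination terminal 423.35 + brokerage 336.03 + delivery 722.94 + duty 21144.53 = 29835.41
Landed cost = invoice 208551.92 + 29835.41 = 238387.33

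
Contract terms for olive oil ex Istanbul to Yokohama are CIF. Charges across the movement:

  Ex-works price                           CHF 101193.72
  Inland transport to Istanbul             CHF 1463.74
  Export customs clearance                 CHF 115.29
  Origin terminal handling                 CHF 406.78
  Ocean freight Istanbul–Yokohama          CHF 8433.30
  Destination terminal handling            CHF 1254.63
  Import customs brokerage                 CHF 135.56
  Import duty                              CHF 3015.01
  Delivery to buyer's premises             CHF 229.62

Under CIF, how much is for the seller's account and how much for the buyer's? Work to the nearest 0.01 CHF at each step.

CIF: the seller pays costs through ocean freight and marine insurance to the destination port.
Seller's account: goods 101193.72 + inland to port 1463.74 + export clearance 115.29 + origin terminal 406.78 + freight 8433.30 = 111612.83
Buyer's account: destination terminal 1254.63 + brokerage 135.56 + duty 3015.01 + delivery 229.62 = 4634.82

Seller: CHF 111612.83; buyer: CHF 4634.82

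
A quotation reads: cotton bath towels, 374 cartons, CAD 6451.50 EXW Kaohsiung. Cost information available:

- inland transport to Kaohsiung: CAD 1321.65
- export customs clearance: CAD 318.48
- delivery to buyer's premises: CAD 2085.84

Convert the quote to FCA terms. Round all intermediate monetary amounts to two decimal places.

Not relevant to the conversion: delivery — on the buyer under both terms; not part of either seller's price.
From EXW to FCA, the seller additionally bears: inland to port, export clearance.
FCA price = 6451.50 + 1321.65 + 318.48 = 8091.63

FCA price: CAD 8091.63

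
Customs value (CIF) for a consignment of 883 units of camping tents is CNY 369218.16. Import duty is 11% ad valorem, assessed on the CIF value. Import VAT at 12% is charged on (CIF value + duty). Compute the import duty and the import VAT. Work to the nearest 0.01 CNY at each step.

Import duty: CNY 40614.00; import VAT: CNY 49179.86

Import duty = 369218.16 × 11% = 40614.00
VAT base = CIF + duty = 369218.16 + 40614.00 = 409832.16
Import VAT = 409832.16 × 12% = 49179.86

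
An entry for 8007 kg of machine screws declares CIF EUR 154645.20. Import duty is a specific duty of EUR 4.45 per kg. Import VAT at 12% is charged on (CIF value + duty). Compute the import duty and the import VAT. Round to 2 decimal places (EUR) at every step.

Import duty: EUR 35631.15; import VAT: EUR 22833.16

Import duty = 8007 × 4.45 = 35631.15
VAT base = CIF + duty = 154645.20 + 35631.15 = 190276.35
Import VAT = 190276.35 × 12% = 22833.16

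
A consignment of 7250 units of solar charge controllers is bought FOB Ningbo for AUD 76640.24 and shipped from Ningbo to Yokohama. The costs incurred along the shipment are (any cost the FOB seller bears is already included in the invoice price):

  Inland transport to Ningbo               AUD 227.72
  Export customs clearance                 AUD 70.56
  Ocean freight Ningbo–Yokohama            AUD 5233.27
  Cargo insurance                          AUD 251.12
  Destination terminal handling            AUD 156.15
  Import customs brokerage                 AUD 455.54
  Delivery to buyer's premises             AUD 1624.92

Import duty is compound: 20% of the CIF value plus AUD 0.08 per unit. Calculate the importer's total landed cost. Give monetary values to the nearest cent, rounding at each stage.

FOB: the seller bears costs until goods are on board at the origin port; the buyer bears freight, insurance and all costs thereafter.
Already in the invoice (seller's account under FOB): inland to port, export clearance — exclude.
CIF value = FOB price + freight + insurance = 76640.24 + 5233.27 + 251.12 = 82124.63
Ad valorem component: 82124.63 × 20% = 16424.93
Specific component: 7250 × 0.08 = 580.00
Import duty = 16424.93 + 580.00 = 17004.93
Buyer bears: freight 5233.27 + insurance 251.12 + destination terminal 156.15 + brokerage 455.54 + delivery 1624.92 + duty 17004.93 = 24725.93
Landed cost = invoice 76640.24 + 24725.93 = 101366.17

Total landed cost: AUD 101366.17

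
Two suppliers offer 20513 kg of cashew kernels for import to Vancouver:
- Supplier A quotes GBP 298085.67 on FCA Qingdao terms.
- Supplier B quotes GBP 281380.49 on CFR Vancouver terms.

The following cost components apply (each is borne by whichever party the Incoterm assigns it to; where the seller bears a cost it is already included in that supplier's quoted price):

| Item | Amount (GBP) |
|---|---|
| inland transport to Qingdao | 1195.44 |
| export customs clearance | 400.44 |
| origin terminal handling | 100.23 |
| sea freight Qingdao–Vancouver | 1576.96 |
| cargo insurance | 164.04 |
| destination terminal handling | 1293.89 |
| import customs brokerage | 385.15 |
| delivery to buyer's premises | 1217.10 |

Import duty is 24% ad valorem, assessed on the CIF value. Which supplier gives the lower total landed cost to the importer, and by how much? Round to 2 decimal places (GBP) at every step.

Supplier B is cheaper by GBP 22794.14

Supplier A (FCA):
CIF value = FCA price + origin terminal + freight + insurance = 298085.67 + 100.23 + 1576.96 + 164.04 = 299926.90
Import duty = 299926.90 × 24% = 71982.46
Buyer bears (A): 100.23 + 1576.96 + 164.04 + 1293.89 + 385.15 + 1217.10 = 4737.37
Landed cost (A) = invoice 298085.67 + 4737.37 + duty 71982.46 = 374805.50
Supplier B (CFR):
CIF value = CFR price + insurance = 281380.49 + 164.04 = 281544.53
Import duty = 281544.53 × 24% = 67570.69
Buyer bears (B): 164.04 + 1293.89 + 385.15 + 1217.10 = 3060.18
Landed cost (B) = invoice 281380.49 + 3060.18 + duty 67570.69 = 352011.36
Difference = |374805.50 − 352011.36| = 22794.14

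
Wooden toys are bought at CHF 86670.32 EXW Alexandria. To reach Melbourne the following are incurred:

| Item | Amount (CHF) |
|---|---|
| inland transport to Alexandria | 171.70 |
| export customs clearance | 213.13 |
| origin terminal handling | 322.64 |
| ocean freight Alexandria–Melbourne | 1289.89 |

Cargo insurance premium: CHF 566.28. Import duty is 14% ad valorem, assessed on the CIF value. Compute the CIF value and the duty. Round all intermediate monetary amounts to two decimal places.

CIF = EXW price + pre-shipment costs + freight + insurance
CIF = 86670.32 + 171.70 + 213.13 + 322.64 + 1289.89 + 566.28 = 89233.96
Import duty = 89233.96 × 14% = 12492.75

CIF value: CHF 89233.96; import duty: CHF 12492.75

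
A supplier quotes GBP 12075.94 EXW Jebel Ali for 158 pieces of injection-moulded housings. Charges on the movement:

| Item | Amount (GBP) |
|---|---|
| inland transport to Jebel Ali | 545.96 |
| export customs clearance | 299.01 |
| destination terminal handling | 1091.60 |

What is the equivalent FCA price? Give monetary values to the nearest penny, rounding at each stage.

Not relevant to the conversion: destination terminal — on the buyer under both terms; not part of either seller's price.
From EXW to FCA, the seller additionally bears: inland to port, export clearance.
FCA price = 12075.94 + 545.96 + 299.01 = 12920.91

FCA price: GBP 12920.91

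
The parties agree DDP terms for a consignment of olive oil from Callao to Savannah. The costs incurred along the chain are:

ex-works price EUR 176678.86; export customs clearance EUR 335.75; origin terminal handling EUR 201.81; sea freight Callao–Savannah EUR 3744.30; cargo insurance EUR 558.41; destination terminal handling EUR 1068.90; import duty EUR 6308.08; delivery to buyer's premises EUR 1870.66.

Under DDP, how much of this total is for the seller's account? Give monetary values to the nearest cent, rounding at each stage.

Seller's account: EUR 190766.77

DDP: the seller bears all costs including import duty.
Seller's account: goods 176678.86 + export clearance 335.75 + origin terminal 201.81 + freight 3744.30 + insurance 558.41 + destination terminal 1068.90 + duty 6308.08 + delivery 1870.66 = 190766.77
Buyer's account: 0.00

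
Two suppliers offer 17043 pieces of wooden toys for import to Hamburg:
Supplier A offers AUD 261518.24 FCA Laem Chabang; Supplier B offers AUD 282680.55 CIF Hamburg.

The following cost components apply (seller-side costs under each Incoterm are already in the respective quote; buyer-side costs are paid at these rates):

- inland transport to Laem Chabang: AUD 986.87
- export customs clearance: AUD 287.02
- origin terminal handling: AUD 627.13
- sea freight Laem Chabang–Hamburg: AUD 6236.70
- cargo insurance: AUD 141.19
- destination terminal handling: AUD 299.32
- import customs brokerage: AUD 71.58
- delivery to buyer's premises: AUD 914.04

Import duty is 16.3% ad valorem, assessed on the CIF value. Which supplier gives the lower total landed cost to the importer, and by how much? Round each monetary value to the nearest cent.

Supplier A (FCA):
CIF value = FCA price + origin terminal + freight + insurance = 261518.24 + 627.13 + 6236.70 + 141.19 = 268523.26
Import duty = 268523.26 × 16.3% = 43769.29
Buyer bears (A): 627.13 + 6236.70 + 141.19 + 299.32 + 71.58 + 914.04 = 8289.96
Landed cost (A) = invoice 261518.24 + 8289.96 + duty 43769.29 = 313577.49
Supplier B (CIF):
The CIF price already equals the CIF value: 282680.55
Import duty = 282680.55 × 16.3% = 46076.93
Buyer bears (B): 299.32 + 71.58 + 914.04 = 1284.94
Landed cost (B) = invoice 282680.55 + 1284.94 + duty 46076.93 = 330042.42
Difference = |313577.49 − 330042.42| = 16464.93

Supplier A is cheaper by AUD 16464.93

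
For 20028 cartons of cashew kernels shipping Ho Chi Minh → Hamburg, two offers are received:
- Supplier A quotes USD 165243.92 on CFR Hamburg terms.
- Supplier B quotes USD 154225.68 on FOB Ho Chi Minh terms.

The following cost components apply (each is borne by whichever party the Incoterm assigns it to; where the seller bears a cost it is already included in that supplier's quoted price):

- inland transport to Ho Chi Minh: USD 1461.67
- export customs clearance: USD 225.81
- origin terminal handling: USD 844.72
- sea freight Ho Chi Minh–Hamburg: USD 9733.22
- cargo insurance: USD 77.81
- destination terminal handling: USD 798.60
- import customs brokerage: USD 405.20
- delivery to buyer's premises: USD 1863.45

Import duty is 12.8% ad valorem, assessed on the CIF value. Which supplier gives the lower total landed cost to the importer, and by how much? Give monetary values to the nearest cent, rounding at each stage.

Supplier B is cheaper by USD 1449.50

Supplier A (CFR):
CIF value = CFR price + insurance = 165243.92 + 77.81 = 165321.73
Import duty = 165321.73 × 12.8% = 21161.18
Buyer bears (A): 77.81 + 798.60 + 405.20 + 1863.45 = 3145.06
Landed cost (A) = invoice 165243.92 + 3145.06 + duty 21161.18 = 189550.16
Supplier B (FOB):
CIF value = FOB price + freight + insurance = 154225.68 + 9733.22 + 77.81 = 164036.71
Import duty = 164036.71 × 12.8% = 20996.70
Buyer bears (B): 9733.22 + 77.81 + 798.60 + 405.20 + 1863.45 = 12878.28
Landed cost (B) = invoice 154225.68 + 12878.28 + duty 20996.70 = 188100.66
Difference = |189550.16 − 188100.66| = 1449.50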